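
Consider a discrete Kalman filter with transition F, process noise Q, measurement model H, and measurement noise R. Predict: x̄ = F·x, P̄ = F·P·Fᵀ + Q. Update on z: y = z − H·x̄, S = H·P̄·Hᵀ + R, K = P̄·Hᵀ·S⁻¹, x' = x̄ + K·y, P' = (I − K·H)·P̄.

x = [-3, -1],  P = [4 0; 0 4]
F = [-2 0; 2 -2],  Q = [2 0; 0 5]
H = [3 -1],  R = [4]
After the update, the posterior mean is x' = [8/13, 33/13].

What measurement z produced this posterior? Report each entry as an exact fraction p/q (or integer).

x̄ = F·x = [6, -4]
P̄ = F·P·Fᵀ + Q = [18 -16; -16 37]
S = H·P̄·Hᵀ + R = [299]
K = P̄·Hᵀ·S⁻¹ = [70/299; -85/299]
x' − x̄ = [-70/13, 85/13] = K·y
y = (KᵀK)⁻¹·Kᵀ·(x' − x̄) = [-23]
z = y + H·x̄ = [-23] + [22] = [-1]

z = [-1]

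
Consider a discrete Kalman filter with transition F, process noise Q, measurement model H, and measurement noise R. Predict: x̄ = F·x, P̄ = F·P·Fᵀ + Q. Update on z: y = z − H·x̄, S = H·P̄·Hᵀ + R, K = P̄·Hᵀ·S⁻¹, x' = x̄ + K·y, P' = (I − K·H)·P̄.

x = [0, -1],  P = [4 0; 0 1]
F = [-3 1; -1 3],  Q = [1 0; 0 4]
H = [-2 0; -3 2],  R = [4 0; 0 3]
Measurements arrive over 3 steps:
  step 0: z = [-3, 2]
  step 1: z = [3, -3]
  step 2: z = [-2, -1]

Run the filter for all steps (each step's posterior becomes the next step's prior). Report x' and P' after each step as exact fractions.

step 0: x̄ = F·x = [-1, -3]
step 0: P̄ = F·P·Fᵀ + Q = [38 15; 15 17]
step 0: y = z − H·x̄ = [-5, 5]
step 0: S = H·P̄·Hᵀ + R = [156 168; 168 233]
step 0: K = P̄·Hᵀ·S⁻¹ = [-899/2031 -28/677; -857/1354 277/677]
step 0: x' = x̄ + K·y = [2044/2031, 2993/1354]
step 0: P' = (I − K·H)·P̄ = [1798/2031 857/677; 857/677 1701/677]
step 1: x̄ = F·x = [-1095/1354, 22849/4062]
step 1: P̄ = F·P·Fᵀ + Q = [2630/677 -1669/677; -1669/677 40423/2031]
step 1: y = z − H·x̄ = [936/677, -67739/4062]
step 1: S = H·P̄·Hᵀ + R = [13228/677 22456/677; 22456/677 298879/2031]
step 1: K = P̄·Hᵀ·S⁻¹ = [-43031/128759 -4812/128759; -121875/257518 385249/901313]
step 1: x' = x̄ + K·y = [-166753/257518, -277761/128759]
step 1: P' = (I − K·H)·P̄ = [86062/128759 121875/128759; 121875/128759 1857561/901313]
step 2: x̄ = F·x = [-55263/257518, -1499813/257518]
step 2: P̄ = F·P·Fᵀ + Q = [3062030/901313 -1151265/901313; -1151265/901313 15806985/901313]
step 2: y = z − H·x̄ = [-312781/128759, 2576319/257518]
step 2: S = H·P̄·Hᵀ + R = [15853372/901313 22977240/901313; 22977240/901313 107305329/901313]
step 2: K = P̄·Hᵀ·S⁻¹ = [-36351365/108471173 -3829540/108471173; -103309785/216942346 46509605/108471173]
step 2: x' = x̄ + K·y = [53429069/216942346, -81932591/216942346]
step 2: P' = (I − K·H)·P̄ = [72702730/108471173 103309785/108471173; 103309785/108471173 224729085/108471173]

step 0: x' = [2044/2031, 2993/1354], P' = [1798/2031 857/677; 857/677 1701/677]
step 1: x' = [-166753/257518, -277761/128759], P' = [86062/128759 121875/128759; 121875/128759 1857561/901313]
step 2: x' = [53429069/216942346, -81932591/216942346], P' = [72702730/108471173 103309785/108471173; 103309785/108471173 224729085/108471173]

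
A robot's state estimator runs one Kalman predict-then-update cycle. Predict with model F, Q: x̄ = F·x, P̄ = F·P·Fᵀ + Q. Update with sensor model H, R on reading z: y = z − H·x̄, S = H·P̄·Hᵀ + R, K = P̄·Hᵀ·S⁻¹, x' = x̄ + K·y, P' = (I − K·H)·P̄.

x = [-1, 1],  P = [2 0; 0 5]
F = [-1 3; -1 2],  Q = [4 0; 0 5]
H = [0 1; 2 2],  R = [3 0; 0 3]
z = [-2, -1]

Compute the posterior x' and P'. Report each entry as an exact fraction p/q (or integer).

x' = [96/229, -451/458]
P' = [411/229 -282/229; -282/229 4479/3206]

x̄ = F·x = [4, 3]
P̄ = F·P·Fᵀ + Q = [51 32; 32 27]
y = z − H·x̄ = [-5, -15]
S = H·P̄·Hᵀ + R = [30 118; 118 571]
K = P̄·Hᵀ·S⁻¹ = [-94/229 86/229; 1493/3206 177/1603]
x' = x̄ + K·y = [96/229, -451/458]
P' = (I − K·H)·P̄ = [411/229 -282/229; -282/229 4479/3206]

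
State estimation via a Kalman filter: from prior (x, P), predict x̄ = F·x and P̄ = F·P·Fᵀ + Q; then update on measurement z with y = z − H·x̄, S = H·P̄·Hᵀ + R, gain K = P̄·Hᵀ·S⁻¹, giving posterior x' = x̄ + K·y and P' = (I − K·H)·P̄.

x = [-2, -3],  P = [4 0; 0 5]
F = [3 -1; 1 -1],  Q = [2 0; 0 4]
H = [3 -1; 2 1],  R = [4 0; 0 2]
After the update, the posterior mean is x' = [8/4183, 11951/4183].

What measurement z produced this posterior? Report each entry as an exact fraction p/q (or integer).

x̄ = F·x = [-3, 1]
P̄ = F·P·Fᵀ + Q = [43 17; 17 13]
S = H·P̄·Hᵀ + R = [302 262; 262 255]
K = P̄·Hᵀ·S⁻¹ = [787/4183 881/4183; -1312/4183 2119/4183]
x' − x̄ = [12557/4183, 7768/4183] = K·y
y = (KᵀK)⁻¹·Kᵀ·(x' − x̄) = [7, 8]
z = y + H·x̄ = [7, 8] + [-10, -5] = [-3, 3]

z = [-3, 3]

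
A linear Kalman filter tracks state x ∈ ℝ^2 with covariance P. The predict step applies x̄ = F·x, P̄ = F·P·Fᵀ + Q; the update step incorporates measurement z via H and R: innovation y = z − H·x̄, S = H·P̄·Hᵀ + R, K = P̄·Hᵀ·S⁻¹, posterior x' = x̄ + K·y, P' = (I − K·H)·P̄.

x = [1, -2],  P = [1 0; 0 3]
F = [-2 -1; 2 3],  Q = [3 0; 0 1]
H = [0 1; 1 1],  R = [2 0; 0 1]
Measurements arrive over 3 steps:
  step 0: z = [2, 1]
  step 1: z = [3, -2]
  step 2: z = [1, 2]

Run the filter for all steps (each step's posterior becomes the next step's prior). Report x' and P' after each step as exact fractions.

step 0: x' = [-37/31, 60/31], P' = [473/217 -328/217; -328/217 366/217]
step 1: x' = [-4787/1288, 1517/644], P' = [33731/16744 -10545/8372; -10545/8372 5823/4186]
step 2: x' = [635887/296556, 38957/148278], P' = [302609/148278 -95039/74139; -95039/74139 104056/74139]

step 0: x̄ = F·x = [0, -4]
step 0: P̄ = F·P·Fᵀ + Q = [10 -13; -13 32]
step 0: y = z − H·x̄ = [6, 5]
step 0: S = H·P̄·Hᵀ + R = [34 19; 19 17]
step 0: K = P̄·Hᵀ·S⁻¹ = [-164/217 145/217; 183/217 38/217]
step 0: x' = x̄ + K·y = [-37/31, 60/31]
step 0: P' = (I − K·H)·P̄ = [473/217 -328/217; -328/217 366/217]
step 1: x̄ = F·x = [14/31, 106/31]
step 1: P̄ = F·P·Fᵀ + Q = [1597/217 -366/217; -366/217 1467/217]
step 1: y = z − H·x̄ = [-13/31, -182/31]
step 1: S = H·P̄·Hᵀ + R = [1901/217 1101/217; 1101/217 2549/217]
step 1: K = P̄·Hᵀ·S⁻¹ = [-10545/16744 12641/16744; 5823/8372 1101/8372]
step 1: x' = x̄ + K·y = [-4787/1288, 1517/644]
step 1: P' = (I − K·H)·P̄ = [33731/16744 -10545/8372; -10545/8372 5823/4186]
step 2: x̄ = F·x = [1635/322, -59/161]
step 2: P̄ = F·P·Fᵀ + Q = [15511/2093 -4510/2093; -4510/2093 13527/2093]
step 2: y = z − H·x̄ = [220/161, -873/322]
step 2: S = H·P̄·Hᵀ + R = [17713/2093 9017/2093; 9017/2093 22111/2093]
step 2: K = P̄·Hᵀ·S⁻¹ = [-95039/148278 112531/148278; 52028/74139 9017/74139]
step 2: x' = x̄ + K·y = [635887/296556, 38957/148278]
step 2: P' = (I − K·H)·P̄ = [302609/148278 -95039/74139; -95039/74139 104056/74139]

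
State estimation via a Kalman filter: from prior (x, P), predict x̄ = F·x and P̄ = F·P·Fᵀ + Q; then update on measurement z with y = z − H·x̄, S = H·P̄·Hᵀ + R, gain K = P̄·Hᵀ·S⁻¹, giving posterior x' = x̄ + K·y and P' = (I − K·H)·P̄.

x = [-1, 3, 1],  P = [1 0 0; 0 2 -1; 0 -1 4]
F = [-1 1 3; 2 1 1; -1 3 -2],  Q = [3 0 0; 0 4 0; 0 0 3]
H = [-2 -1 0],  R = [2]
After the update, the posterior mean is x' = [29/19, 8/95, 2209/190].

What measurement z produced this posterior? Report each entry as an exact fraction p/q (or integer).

x̄ = F·x = [7, 2, 8]
P̄ = F·P·Fᵀ + Q = [36 8 -24; 8 12 -5; -24 -5 50]
S = H·P̄·Hᵀ + R = [190]
K = P̄·Hᵀ·S⁻¹ = [-8/19; -14/95; 53/190]
x' − x̄ = [-104/19, -182/95, 689/190] = K·y
y = (KᵀK)⁻¹·Kᵀ·(x' − x̄) = [13]
z = y + H·x̄ = [13] + [-16] = [-3]

z = [-3]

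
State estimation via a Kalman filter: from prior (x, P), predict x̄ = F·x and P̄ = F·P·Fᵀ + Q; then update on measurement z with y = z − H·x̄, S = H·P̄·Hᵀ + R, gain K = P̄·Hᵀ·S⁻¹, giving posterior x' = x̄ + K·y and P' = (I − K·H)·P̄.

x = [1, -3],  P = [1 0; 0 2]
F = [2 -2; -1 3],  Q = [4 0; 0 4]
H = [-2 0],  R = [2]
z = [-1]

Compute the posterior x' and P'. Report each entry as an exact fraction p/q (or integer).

x̄ = F·x = [8, -10]
P̄ = F·P·Fᵀ + Q = [16 -14; -14 23]
y = z − H·x̄ = [15]
S = H·P̄·Hᵀ + R = [66]
K = P̄·Hᵀ·S⁻¹ = [-16/33; 14/33]
x' = x̄ + K·y = [8/11, -40/11]
P' = (I − K·H)·P̄ = [16/33 -14/33; -14/33 367/33]

x' = [8/11, -40/11]
P' = [16/33 -14/33; -14/33 367/33]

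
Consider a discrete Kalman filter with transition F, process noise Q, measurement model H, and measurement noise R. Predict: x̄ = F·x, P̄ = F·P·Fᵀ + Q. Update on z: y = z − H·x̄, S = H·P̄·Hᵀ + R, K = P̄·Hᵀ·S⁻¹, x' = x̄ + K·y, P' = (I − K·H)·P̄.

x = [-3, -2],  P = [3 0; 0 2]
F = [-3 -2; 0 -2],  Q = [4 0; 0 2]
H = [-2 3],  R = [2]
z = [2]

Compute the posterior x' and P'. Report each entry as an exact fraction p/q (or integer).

x̄ = F·x = [13, 4]
P̄ = F·P·Fᵀ + Q = [39 8; 8 10]
y = z − H·x̄ = [16]
S = H·P̄·Hᵀ + R = [152]
K = P̄·Hᵀ·S⁻¹ = [-27/76; 7/76]
x' = x̄ + K·y = [139/19, 104/19]
P' = (I − K·H)·P̄ = [753/38 493/38; 493/38 331/38]

x' = [139/19, 104/19]
P' = [753/38 493/38; 493/38 331/38]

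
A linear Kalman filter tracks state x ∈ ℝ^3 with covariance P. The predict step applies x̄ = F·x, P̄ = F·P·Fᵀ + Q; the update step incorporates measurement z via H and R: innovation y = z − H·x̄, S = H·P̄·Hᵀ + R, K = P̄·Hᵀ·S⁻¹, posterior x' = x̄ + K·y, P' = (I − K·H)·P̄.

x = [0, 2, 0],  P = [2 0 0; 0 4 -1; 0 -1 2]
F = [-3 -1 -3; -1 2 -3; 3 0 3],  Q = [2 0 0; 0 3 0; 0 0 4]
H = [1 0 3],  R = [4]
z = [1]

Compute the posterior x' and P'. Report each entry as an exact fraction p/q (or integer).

x' = [-593/202, 595/202, 261/202]
P' = [3303/202 -635/202 -1185/202; -635/202 5261/202 117/202; -1185/202 117/202 511/202]

x̄ = F·x = [-2, 4, 0]
P̄ = F·P·Fᵀ + Q = [36 19 -33; 19 51 -30; -33 -30 40]
y = z − H·x̄ = [3]
S = H·P̄·Hᵀ + R = [202]
K = P̄·Hᵀ·S⁻¹ = [-63/202; -71/202; 87/202]
x' = x̄ + K·y = [-593/202, 595/202, 261/202]
P' = (I − K·H)·P̄ = [3303/202 -635/202 -1185/202; -635/202 5261/202 117/202; -1185/202 117/202 511/202]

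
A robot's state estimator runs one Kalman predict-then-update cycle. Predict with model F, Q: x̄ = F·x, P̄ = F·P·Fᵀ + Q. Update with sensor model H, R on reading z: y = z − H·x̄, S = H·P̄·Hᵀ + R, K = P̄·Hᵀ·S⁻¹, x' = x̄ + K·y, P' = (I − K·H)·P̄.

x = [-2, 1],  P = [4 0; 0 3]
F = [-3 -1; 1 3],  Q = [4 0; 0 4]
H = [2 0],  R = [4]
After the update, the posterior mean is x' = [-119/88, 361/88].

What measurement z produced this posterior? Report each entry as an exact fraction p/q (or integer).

z = [-3]

x̄ = F·x = [5, 1]
P̄ = F·P·Fᵀ + Q = [43 -21; -21 35]
S = H·P̄·Hᵀ + R = [176]
K = P̄·Hᵀ·S⁻¹ = [43/88; -21/88]
x' − x̄ = [-559/88, 273/88] = K·y
y = (KᵀK)⁻¹·Kᵀ·(x' − x̄) = [-13]
z = y + H·x̄ = [-13] + [10] = [-3]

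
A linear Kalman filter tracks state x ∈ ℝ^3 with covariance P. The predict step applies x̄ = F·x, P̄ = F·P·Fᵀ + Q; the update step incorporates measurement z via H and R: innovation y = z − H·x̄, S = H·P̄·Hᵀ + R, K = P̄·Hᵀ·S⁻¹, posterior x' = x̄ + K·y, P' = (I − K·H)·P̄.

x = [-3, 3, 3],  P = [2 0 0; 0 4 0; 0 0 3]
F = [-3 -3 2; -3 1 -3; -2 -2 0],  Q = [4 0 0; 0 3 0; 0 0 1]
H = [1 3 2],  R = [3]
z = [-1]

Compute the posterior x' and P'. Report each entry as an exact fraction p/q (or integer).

x̄ = F·x = [6, 3, 0]
P̄ = F·P·Fᵀ + Q = [70 -12 36; -12 52 4; 36 4 25]
y = z − H·x̄ = [-16]
S = H·P̄·Hᵀ + R = [761]
K = P̄·Hᵀ·S⁻¹ = [106/761; 152/761; 98/761]
x' = x̄ + K·y = [2870/761, -149/761, -1568/761]
P' = (I − K·H)·P̄ = [42034/761 -25244/761 17008/761; -25244/761 16468/761 -11852/761; 17008/761 -11852/761 9421/761]

x' = [2870/761, -149/761, -1568/761]
P' = [42034/761 -25244/761 17008/761; -25244/761 16468/761 -11852/761; 17008/761 -11852/761 9421/761]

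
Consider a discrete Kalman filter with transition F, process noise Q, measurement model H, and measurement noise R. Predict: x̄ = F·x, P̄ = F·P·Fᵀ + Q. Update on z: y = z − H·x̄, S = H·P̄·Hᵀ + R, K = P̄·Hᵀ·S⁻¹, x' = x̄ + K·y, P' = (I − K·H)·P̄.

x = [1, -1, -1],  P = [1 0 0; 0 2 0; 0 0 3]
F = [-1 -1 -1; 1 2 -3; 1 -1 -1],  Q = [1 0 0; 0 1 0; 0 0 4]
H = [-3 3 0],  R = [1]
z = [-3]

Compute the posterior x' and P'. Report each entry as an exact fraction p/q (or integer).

x̄ = F·x = [1, 2, 3]
P̄ = F·P·Fᵀ + Q = [7 4 4; 4 37 6; 4 6 10]
y = z − H·x̄ = [-6]
S = H·P̄·Hᵀ + R = [325]
K = P̄·Hᵀ·S⁻¹ = [-9/325; 99/325; 6/325]
x' = x̄ + K·y = [379/325, 56/325, 939/325]
P' = (I − K·H)·P̄ = [2194/325 2191/325 1354/325; 2191/325 2224/325 1356/325; 1354/325 1356/325 3214/325]

x' = [379/325, 56/325, 939/325]
P' = [2194/325 2191/325 1354/325; 2191/325 2224/325 1356/325; 1354/325 1356/325 3214/325]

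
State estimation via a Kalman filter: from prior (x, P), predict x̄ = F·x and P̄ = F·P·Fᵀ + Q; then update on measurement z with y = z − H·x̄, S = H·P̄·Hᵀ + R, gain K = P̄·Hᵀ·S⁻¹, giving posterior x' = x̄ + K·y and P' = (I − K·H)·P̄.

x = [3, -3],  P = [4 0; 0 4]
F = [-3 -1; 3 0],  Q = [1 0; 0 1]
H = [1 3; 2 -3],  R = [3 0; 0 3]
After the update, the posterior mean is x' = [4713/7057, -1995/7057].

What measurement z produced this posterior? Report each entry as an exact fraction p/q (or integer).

z = [-1, 2]

x̄ = F·x = [-6, 9]
P̄ = F·P·Fᵀ + Q = [41 -36; -36 37]
S = H·P̄·Hᵀ + R = [161 -359; -359 932]
K = P̄·Hᵀ·S⁻¹ = [1922/7057 2179/7057; 1401/7057 -846/7057]
x' − x̄ = [47055/7057, -65508/7057] = K·y
y = (KᵀK)⁻¹·Kᵀ·(x' − x̄) = [-22, 41]
z = y + H·x̄ = [-22, 41] + [21, -39] = [-1, 2]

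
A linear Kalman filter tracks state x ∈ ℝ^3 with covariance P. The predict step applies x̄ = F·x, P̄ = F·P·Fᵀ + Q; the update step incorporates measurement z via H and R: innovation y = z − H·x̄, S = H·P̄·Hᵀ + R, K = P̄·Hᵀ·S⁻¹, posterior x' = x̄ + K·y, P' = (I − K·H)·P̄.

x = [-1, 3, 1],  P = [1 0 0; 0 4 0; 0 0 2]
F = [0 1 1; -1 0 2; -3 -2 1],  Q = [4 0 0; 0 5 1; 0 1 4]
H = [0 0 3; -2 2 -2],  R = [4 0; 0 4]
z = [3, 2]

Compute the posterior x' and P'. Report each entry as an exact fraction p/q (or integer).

x' = [8996/3059, 14415/3059, 2819/3059]
P' = [24110/3059 22712/3059 -480/3059; 22712/3059 25278/3059 776/3059; -480/3059 776/3059 1324/3059]

x̄ = F·x = [4, 3, -2]
P̄ = F·P·Fᵀ + Q = [10 4 -6; 4 14 8; -6 8 31]
y = z − H·x̄ = [9, 0]
S = H·P̄·Hᵀ + R = [283 -102; -102 80]
K = P̄·Hᵀ·S⁻¹ = [-360/3059 -459/3059; 582/3059 895/3059; 993/3059 -34/3059]
x' = x̄ + K·y = [8996/3059, 14415/3059, 2819/3059]
P' = (I − K·H)·P̄ = [24110/3059 22712/3059 -480/3059; 22712/3059 25278/3059 776/3059; -480/3059 776/3059 1324/3059]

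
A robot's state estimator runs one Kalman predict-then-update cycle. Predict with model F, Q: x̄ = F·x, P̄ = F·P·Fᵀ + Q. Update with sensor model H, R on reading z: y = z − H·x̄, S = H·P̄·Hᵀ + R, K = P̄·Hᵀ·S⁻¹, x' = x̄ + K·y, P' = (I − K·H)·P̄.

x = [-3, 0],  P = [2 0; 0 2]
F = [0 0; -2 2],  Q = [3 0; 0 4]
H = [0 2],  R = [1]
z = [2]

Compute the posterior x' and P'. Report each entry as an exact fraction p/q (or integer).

x' = [0, 86/81]
P' = [3 0; 0 20/81]

x̄ = F·x = [0, 6]
P̄ = F·P·Fᵀ + Q = [3 0; 0 20]
y = z − H·x̄ = [-10]
S = H·P̄·Hᵀ + R = [81]
K = P̄·Hᵀ·S⁻¹ = [0; 40/81]
x' = x̄ + K·y = [0, 86/81]
P' = (I − K·H)·P̄ = [3 0; 0 20/81]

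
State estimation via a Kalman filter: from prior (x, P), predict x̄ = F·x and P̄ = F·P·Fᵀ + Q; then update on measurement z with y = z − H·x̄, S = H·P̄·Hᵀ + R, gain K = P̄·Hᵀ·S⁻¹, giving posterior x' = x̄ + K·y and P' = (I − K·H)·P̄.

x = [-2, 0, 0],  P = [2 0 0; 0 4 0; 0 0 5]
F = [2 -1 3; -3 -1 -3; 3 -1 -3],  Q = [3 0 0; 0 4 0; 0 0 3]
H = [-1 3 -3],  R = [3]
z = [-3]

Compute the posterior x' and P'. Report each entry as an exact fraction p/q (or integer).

x̄ = F·x = [-4, 6, -6]
P̄ = F·P·Fᵀ + Q = [60 -53 -29; -53 71 31; -29 31 70]
y = z − H·x̄ = [-43]
S = H·P̄·Hᵀ + R = [918]
K = P̄·Hᵀ·S⁻¹ = [-22/153; 173/918; -44/459]
x' = x̄ + K·y = [334/153, -1931/918, -862/459]
P' = (I − K·H)·P̄ = [2092/51 -4303/153 -6373/153; -4303/153 35249/918 21841/459; -6373/153 21841/459 28258/459]

x' = [334/153, -1931/918, -862/459]
P' = [2092/51 -4303/153 -6373/153; -4303/153 35249/918 21841/459; -6373/153 21841/459 28258/459]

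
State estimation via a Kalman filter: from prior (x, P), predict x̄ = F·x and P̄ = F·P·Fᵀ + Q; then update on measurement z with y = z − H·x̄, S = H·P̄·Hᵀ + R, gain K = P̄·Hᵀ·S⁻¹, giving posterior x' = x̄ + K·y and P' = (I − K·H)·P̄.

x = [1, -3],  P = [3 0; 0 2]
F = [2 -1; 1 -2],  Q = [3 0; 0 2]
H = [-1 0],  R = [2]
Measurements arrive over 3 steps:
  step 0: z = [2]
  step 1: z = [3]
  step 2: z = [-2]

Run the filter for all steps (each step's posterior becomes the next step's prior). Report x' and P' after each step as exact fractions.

step 0: x' = [-24/19, 63/19], P' = [34/19 20/19; 20/19 147/19]
step 1: x' = [-501/149, -804/149], P' = [260/149 262/149; 262/149 2742/149]
step 2: x' = [5966/3479, 41473/3479], P' = [6362/3479 9388/3479; 9388/3479 96774/3479]

step 0: x̄ = F·x = [5, 7]
step 0: P̄ = F·P·Fᵀ + Q = [17 10; 10 13]
step 0: y = z − H·x̄ = [7]
step 0: S = H·P̄·Hᵀ + R = [19]
step 0: K = P̄·Hᵀ·S⁻¹ = [-17/19; -10/19]
step 0: x' = x̄ + K·y = [-24/19, 63/19]
step 0: P' = (I − K·H)·P̄ = [34/19 20/19; 20/19 147/19]
step 1: x̄ = F·x = [-111/19, -150/19]
step 1: P̄ = F·P·Fᵀ + Q = [260/19 262/19; 262/19 580/19]
step 1: y = z − H·x̄ = [-54/19]
step 1: S = H·P̄·Hᵀ + R = [298/19]
step 1: K = P̄·Hᵀ·S⁻¹ = [-130/149; -131/149]
step 1: x' = x̄ + K·y = [-501/149, -804/149]
step 1: P' = (I − K·H)·P̄ = [260/149 262/149; 262/149 2742/149]
step 2: x̄ = F·x = [-198/149, 1107/149]
step 2: P̄ = F·P·Fᵀ + Q = [3181/149 4694/149; 4694/149 10478/149]
step 2: y = z − H·x̄ = [-496/149]
step 2: S = H·P̄·Hᵀ + R = [3479/149]
step 2: K = P̄·Hᵀ·S⁻¹ = [-3181/3479; -4694/3479]
step 2: x' = x̄ + K·y = [5966/3479, 41473/3479]
step 2: P' = (I − K·H)·P̄ = [6362/3479 9388/3479; 9388/3479 96774/3479]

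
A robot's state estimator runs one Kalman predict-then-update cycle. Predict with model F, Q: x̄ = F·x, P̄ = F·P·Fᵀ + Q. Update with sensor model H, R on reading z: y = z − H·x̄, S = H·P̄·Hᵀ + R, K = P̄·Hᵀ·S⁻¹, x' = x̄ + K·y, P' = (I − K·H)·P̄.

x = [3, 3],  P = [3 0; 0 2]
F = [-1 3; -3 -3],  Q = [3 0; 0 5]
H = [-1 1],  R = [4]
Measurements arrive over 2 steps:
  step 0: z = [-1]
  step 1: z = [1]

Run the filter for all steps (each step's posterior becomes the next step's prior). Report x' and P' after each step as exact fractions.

step 0: x̄ = F·x = [6, -18]
step 0: P̄ = F·P·Fᵀ + Q = [24 -9; -9 50]
step 0: y = z − H·x̄ = [23]
step 0: S = H·P̄·Hᵀ + R = [96]
step 0: K = P̄·Hᵀ·S⁻¹ = [-11/32; 59/96]
step 0: x' = x̄ + K·y = [-61/32, -371/96]
step 0: P' = (I − K·H)·P̄ = [405/32 361/32; 361/32 1319/96]
step 1: x̄ = F·x = [-155/16, 277/16]
step 1: P̄ = F·P·Fᵀ + Q = [573/8 -1227/8; -1227/8 3565/8]
step 1: y = z − H·x̄ = [-26]
step 1: S = H·P̄·Hᵀ + R = [828]
step 1: K = P̄·Hᵀ·S⁻¹ = [-25/92; 599/828]
step 1: x' = x̄ + K·y = [-965/368, -4957/3312]
step 1: P' = (I − K·H)·P̄ = [1929/184 1729/184; 1729/184 20353/1656]

step 0: x' = [-61/32, -371/96], P' = [405/32 361/32; 361/32 1319/96]
step 1: x' = [-965/368, -4957/3312], P' = [1929/184 1729/184; 1729/184 20353/1656]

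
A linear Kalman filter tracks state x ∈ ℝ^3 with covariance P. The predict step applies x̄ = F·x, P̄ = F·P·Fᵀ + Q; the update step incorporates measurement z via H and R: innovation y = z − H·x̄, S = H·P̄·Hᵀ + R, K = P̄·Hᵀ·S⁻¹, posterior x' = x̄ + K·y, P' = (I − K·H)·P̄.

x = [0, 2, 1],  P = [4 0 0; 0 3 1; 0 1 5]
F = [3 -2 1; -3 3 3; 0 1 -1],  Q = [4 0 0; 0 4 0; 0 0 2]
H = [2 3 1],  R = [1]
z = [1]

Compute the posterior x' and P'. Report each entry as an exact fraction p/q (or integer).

x̄ = F·x = [-3, 9, 1]
P̄ = F·P·Fᵀ + Q = [53 -42 -8; -42 130 -6; -8 -6 8]
y = z − H·x̄ = [-21]
S = H·P̄·Hᵀ + R = [819]
K = P̄·Hᵀ·S⁻¹ = [-4/117; 100/273; -2/63]
x' = x̄ + K·y = [-89/39, 17/13, 5/3]
P' = (I − K·H)·P̄ = [6089/117 -1238/39 -80/9; -1238/39 1830/91 74/21; -80/9 74/21 452/63]

x' = [-89/39, 17/13, 5/3]
P' = [6089/117 -1238/39 -80/9; -1238/39 1830/91 74/21; -80/9 74/21 452/63]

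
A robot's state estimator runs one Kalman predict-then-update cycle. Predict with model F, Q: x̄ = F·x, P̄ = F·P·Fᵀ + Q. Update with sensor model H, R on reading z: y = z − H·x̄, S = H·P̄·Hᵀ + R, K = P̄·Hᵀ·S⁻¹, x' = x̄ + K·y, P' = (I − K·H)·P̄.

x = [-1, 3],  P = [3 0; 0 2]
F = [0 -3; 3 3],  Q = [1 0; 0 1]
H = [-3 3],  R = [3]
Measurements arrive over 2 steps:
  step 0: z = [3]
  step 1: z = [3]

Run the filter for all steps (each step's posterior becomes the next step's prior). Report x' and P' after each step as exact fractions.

step 0: x' = [-591/152, -54/19], P' = [1669/304 102/19; 102/19 106/19]
step 1: x' = [-118248/81323, -193659/406615], P' = [74981/81323 65877/81323; 65877/81323 419302/406615]

step 0: x̄ = F·x = [-9, 6]
step 0: P̄ = F·P·Fᵀ + Q = [19 -18; -18 46]
step 0: y = z − H·x̄ = [-42]
step 0: S = H·P̄·Hᵀ + R = [912]
step 0: K = P̄·Hᵀ·S⁻¹ = [-37/304; 4/19]
step 0: x' = x̄ + K·y = [-591/152, -54/19]
step 0: P' = (I − K·H)·P̄ = [1669/304 102/19; 102/19 106/19]
step 1: x̄ = F·x = [162/19, -3069/152]
step 1: P̄ = F·P·Fᵀ + Q = [973/19 -1872/19; -1872/19 59965/304]
step 1: y = z − H·x̄ = [13551/152]
step 1: S = H·P̄·Hᵀ + R = [1219845/304]
step 1: K = P̄·Hᵀ·S⁻¹ = [-9104/81323; 89917/406615]
step 1: x' = x̄ + K·y = [-118248/81323, -193659/406615]
step 1: P' = (I − K·H)·P̄ = [74981/81323 65877/81323; 65877/81323 419302/406615]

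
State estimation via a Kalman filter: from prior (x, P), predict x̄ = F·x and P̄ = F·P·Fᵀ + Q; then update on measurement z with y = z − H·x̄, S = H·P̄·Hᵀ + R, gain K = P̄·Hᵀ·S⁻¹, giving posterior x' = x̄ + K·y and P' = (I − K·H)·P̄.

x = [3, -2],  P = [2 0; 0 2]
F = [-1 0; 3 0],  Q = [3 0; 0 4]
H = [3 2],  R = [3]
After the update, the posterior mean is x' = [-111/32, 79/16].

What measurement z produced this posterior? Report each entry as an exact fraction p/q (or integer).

x̄ = F·x = [-3, 9]
P̄ = F·P·Fᵀ + Q = [5 -6; -6 22]
S = H·P̄·Hᵀ + R = [64]
K = P̄·Hᵀ·S⁻¹ = [3/64; 13/32]
x' − x̄ = [-15/32, -65/16] = K·y
y = (KᵀK)⁻¹·Kᵀ·(x' − x̄) = [-10]
z = y + H·x̄ = [-10] + [9] = [-1]

z = [-1]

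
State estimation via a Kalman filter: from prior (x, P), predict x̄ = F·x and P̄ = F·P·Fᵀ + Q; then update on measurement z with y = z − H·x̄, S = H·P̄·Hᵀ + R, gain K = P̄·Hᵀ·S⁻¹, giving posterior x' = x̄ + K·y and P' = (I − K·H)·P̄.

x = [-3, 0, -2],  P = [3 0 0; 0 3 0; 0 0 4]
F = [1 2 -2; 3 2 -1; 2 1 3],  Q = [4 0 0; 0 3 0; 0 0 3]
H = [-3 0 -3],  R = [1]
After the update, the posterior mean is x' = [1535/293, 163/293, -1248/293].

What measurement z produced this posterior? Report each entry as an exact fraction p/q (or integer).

z = [-3]

x̄ = F·x = [1, -7, -12]
P̄ = F·P·Fᵀ + Q = [35 29 -12; 29 46 12; -12 12 54]
S = H·P̄·Hᵀ + R = [586]
K = P̄·Hᵀ·S⁻¹ = [-69/586; -123/586; -63/293]
x' − x̄ = [1242/293, 2214/293, 2268/293] = K·y
y = (KᵀK)⁻¹·Kᵀ·(x' − x̄) = [-36]
z = y + H·x̄ = [-36] + [33] = [-3]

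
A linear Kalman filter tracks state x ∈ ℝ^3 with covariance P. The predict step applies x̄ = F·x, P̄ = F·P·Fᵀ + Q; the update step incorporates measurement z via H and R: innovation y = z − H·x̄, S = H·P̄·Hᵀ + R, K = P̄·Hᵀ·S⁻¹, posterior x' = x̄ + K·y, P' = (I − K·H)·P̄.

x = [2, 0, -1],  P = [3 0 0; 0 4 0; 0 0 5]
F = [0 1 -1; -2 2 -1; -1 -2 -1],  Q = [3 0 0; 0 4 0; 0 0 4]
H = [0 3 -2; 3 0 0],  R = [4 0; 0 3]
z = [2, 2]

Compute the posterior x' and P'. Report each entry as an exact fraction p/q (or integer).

x̄ = F·x = [1, -3, -1]
P̄ = F·P·Fᵀ + Q = [12 13 -3; 13 37 -5; -3 -5 28]
y = z − H·x̄ = [9, -1]
S = H·P̄·Hᵀ + R = [509 135; 135 111]
K = P̄·Hᵀ·S⁻¹ = [45/12758 4083/12758; 1361/6379 586/6379; -1111/6379 834/6379]
x' = x̄ + K·y = [4540/6379, -7474/6379, -17212/6379]
P' = (I − K·H)·P̄ = [4083/12758 586/6379 834/6379; 586/6379 48488/6379 70010/6379; 834/6379 70010/6379 107237/6379]

x' = [4540/6379, -7474/6379, -17212/6379]
P' = [4083/12758 586/6379 834/6379; 586/6379 48488/6379 70010/6379; 834/6379 70010/6379 107237/6379]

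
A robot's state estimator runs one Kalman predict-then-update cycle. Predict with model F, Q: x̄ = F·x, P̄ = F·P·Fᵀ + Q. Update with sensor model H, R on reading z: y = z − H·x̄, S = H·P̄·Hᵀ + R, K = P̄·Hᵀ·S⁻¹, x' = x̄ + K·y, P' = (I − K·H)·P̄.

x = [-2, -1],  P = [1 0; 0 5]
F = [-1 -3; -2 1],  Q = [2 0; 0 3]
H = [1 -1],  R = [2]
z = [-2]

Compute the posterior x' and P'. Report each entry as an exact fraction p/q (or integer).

x' = [49/22, 91/22]
P' = [503/88 381/88; 381/88 431/88]

x̄ = F·x = [5, 3]
P̄ = F·P·Fᵀ + Q = [48 -13; -13 12]
y = z − H·x̄ = [-4]
S = H·P̄·Hᵀ + R = [88]
K = P̄·Hᵀ·S⁻¹ = [61/88; -25/88]
x' = x̄ + K·y = [49/22, 91/22]
P' = (I − K·H)·P̄ = [503/88 381/88; 381/88 431/88]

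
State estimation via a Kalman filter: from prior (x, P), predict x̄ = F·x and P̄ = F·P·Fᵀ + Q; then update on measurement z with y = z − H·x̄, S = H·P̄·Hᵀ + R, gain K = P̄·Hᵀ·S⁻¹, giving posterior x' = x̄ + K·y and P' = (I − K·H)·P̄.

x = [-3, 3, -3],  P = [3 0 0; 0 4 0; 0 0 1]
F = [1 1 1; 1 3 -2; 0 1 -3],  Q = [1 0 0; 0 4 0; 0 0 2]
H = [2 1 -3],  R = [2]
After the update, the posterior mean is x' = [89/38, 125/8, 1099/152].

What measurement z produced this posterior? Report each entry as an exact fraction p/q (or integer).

z = [-1]

x̄ = F·x = [-3, 12, 12]
P̄ = F·P·Fᵀ + Q = [9 13 1; 13 47 18; 1 18 15]
S = H·P̄·Hᵀ + R = [152]
K = P̄·Hᵀ·S⁻¹ = [7/38; 1/8; -25/152]
x' − x̄ = [203/38, 29/8, -725/152] = K·y
y = (KᵀK)⁻¹·Kᵀ·(x' − x̄) = [29]
z = y + H·x̄ = [29] + [-30] = [-1]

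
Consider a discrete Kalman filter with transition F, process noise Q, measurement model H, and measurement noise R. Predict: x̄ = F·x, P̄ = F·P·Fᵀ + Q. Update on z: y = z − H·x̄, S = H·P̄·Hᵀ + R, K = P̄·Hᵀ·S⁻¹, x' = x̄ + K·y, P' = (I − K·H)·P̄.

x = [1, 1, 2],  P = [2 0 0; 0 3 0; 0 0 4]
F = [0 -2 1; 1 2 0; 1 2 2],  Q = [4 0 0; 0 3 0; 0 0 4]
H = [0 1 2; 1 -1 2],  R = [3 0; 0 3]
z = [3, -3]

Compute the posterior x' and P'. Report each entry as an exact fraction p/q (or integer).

x' = [-29848/17335, 35317/17335, 8953/17335]
P' = [78348/17335 21168/17335 -17988/17335; 21168/17335 26373/17335 -4398/17335; -17988/17335 -4398/17335 10518/17335]

x̄ = F·x = [0, 3, 7]
P̄ = F·P·Fᵀ + Q = [20 -12 -4; -12 17 14; -4 14 34]
y = z − H·x̄ = [-14, -14]
S = H·P̄·Hᵀ + R = [212 99; 99 128]
K = P̄·Hᵀ·S⁻¹ = [-4936/17335 7068/17335; 5859/17335 -4667/17335; 5546/17335 2482/17335]
x' = x̄ + K·y = [-29848/17335, 35317/17335, 8953/17335]
P' = (I − K·H)·P̄ = [78348/17335 21168/17335 -17988/17335; 21168/17335 26373/17335 -4398/17335; -17988/17335 -4398/17335 10518/17335]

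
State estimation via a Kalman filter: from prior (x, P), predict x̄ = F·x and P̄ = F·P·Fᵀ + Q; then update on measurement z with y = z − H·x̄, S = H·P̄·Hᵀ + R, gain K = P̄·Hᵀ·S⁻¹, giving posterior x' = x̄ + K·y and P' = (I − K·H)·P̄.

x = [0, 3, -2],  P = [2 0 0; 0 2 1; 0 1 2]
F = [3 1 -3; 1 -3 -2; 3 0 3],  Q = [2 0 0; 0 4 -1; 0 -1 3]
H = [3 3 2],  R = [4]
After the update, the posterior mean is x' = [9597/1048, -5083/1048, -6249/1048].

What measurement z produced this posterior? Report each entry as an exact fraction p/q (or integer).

x̄ = F·x = [9, -5, -6]
P̄ = F·P·Fᵀ + Q = [34 19 3; 19 44 -16; 3 -16 39]
S = H·P̄·Hᵀ + R = [1048]
K = P̄·Hᵀ·S⁻¹ = [165/1048; 157/1048; 39/1048]
x' − x̄ = [165/1048, 157/1048, 39/1048] = K·y
y = (KᵀK)⁻¹·Kᵀ·(x' − x̄) = [1]
z = y + H·x̄ = [1] + [0] = [1]

z = [1]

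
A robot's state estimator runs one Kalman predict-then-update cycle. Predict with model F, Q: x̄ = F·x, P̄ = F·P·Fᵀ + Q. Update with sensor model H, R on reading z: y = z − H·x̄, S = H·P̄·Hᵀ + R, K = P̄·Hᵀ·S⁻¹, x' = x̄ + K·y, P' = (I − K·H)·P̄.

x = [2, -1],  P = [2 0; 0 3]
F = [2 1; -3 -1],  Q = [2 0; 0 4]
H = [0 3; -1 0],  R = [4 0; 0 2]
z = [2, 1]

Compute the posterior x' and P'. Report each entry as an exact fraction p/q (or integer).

x' = [-554/705, 28/47]
P' = [952/705 -4/47; -4/47 20/47]

x̄ = F·x = [3, -5]
P̄ = F·P·Fᵀ + Q = [13 -15; -15 25]
y = z − H·x̄ = [17, 4]
S = H·P̄·Hᵀ + R = [229 45; 45 15]
K = P̄·Hᵀ·S⁻¹ = [-3/47 -476/705; 15/47 2/47]
x' = x̄ + K·y = [-554/705, 28/47]
P' = (I − K·H)·P̄ = [952/705 -4/47; -4/47 20/47]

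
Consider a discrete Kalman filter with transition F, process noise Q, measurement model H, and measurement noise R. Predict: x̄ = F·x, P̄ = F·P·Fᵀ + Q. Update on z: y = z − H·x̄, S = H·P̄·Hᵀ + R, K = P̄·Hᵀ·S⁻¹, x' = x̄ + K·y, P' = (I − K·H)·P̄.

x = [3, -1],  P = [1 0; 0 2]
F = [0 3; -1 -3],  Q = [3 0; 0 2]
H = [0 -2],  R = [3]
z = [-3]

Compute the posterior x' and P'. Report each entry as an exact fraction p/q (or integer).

x' = [-123/29, 42/29]
P' = [177/29 -18/29; -18/29 21/29]

x̄ = F·x = [-3, 0]
P̄ = F·P·Fᵀ + Q = [21 -18; -18 21]
y = z − H·x̄ = [-3]
S = H·P̄·Hᵀ + R = [87]
K = P̄·Hᵀ·S⁻¹ = [12/29; -14/29]
x' = x̄ + K·y = [-123/29, 42/29]
P' = (I − K·H)·P̄ = [177/29 -18/29; -18/29 21/29]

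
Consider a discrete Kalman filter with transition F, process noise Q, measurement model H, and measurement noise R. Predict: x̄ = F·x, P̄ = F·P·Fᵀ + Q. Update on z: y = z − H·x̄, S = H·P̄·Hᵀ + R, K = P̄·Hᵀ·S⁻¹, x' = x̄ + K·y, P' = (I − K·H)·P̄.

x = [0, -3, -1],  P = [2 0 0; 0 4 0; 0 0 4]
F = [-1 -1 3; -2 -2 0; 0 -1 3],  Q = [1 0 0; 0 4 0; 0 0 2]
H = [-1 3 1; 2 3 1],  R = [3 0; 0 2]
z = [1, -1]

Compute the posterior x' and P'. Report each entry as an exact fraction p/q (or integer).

x̄ = F·x = [0, 6, 0]
P̄ = F·P·Fᵀ + Q = [43 12 40; 12 28 8; 40 8 42]
y = z − H·x̄ = [-17, -19]
S = H·P̄·Hᵀ + R = [236 332; 332 820]
K = P̄·Hᵀ·S⁻¹ = [-6681/20824 6819/20824; 1693/5206 51/5206; -1697/5206 807/2603]
x' = x̄ + K·y = [-1998/2603, 743/2603, -1817/5206]
P' = (I − K·H)·P̄ = [11227/20824 -1659/5206 2773/5206; -1659/5206 2206/2603 -4908/2603; 2773/5206 -4908/2603 13565/2603]

x' = [-1998/2603, 743/2603, -1817/5206]
P' = [11227/20824 -1659/5206 2773/5206; -1659/5206 2206/2603 -4908/2603; 2773/5206 -4908/2603 13565/2603]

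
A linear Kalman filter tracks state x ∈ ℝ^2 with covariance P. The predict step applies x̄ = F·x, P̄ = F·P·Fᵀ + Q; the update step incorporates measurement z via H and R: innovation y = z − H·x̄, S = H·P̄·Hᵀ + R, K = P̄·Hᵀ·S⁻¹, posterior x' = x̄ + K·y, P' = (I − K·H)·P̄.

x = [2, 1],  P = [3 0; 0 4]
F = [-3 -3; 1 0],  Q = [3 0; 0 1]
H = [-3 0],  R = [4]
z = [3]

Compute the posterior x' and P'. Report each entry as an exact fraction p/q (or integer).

x̄ = F·x = [-9, 2]
P̄ = F·P·Fᵀ + Q = [66 -9; -9 4]
y = z − H·x̄ = [-24]
S = H·P̄·Hᵀ + R = [598]
K = P̄·Hᵀ·S⁻¹ = [-99/299; 27/598]
x' = x̄ + K·y = [-315/299, 274/299]
P' = (I − K·H)·P̄ = [132/299 -18/299; -18/299 1663/598]

x' = [-315/299, 274/299]
P' = [132/299 -18/299; -18/299 1663/598]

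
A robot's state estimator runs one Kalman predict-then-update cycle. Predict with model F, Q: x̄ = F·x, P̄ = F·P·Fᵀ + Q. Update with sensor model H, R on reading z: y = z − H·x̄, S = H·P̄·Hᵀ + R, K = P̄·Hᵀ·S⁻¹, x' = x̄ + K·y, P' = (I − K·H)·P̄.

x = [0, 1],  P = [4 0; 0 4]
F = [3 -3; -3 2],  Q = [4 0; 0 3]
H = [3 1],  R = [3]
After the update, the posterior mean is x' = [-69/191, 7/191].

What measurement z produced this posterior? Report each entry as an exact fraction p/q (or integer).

x̄ = F·x = [-3, 2]
P̄ = F·P·Fᵀ + Q = [76 -60; -60 55]
S = H·P̄·Hᵀ + R = [382]
K = P̄·Hᵀ·S⁻¹ = [84/191; -125/382]
x' − x̄ = [504/191, -375/191] = K·y
y = (KᵀK)⁻¹·Kᵀ·(x' − x̄) = [6]
z = y + H·x̄ = [6] + [-7] = [-1]

z = [-1]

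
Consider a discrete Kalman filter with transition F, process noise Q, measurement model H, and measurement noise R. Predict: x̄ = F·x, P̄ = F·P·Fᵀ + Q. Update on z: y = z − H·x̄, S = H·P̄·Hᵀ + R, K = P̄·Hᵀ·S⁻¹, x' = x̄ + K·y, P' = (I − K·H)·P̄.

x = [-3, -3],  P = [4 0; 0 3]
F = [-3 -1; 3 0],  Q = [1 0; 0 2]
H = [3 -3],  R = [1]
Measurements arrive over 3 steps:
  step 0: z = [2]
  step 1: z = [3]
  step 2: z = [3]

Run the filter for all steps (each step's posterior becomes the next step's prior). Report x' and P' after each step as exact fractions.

step 0: x̄ = F·x = [12, -9]
step 0: P̄ = F·P·Fᵀ + Q = [40 -36; -36 38]
step 0: y = z − H·x̄ = [-61]
step 0: S = H·P̄·Hᵀ + R = [1351]
step 0: K = P̄·Hᵀ·S⁻¹ = [228/1351; -222/1351]
step 0: x' = x̄ + K·y = [2304/1351, 1383/1351]
step 0: P' = (I − K·H)·P̄ = [2056/1351 1980/1351; 1980/1351 2054/1351]
step 1: x̄ = F·x = [-1185/193, 6912/1351]
step 1: P̄ = F·P·Fᵀ + Q = [4827/193 -3492/193; -3492/193 21206/1351]
step 1: y = z − H·x̄ = [49674/1351]
step 1: S = H·P̄·Hᵀ + R = [936298/1351]
step 1: K = P̄·Hᵀ·S⁻¹ = [174699/936298; -6225/42559]
step 1: x' = x̄ + K·y = [337308/468149, -11142/42559]
step 1: P' = (I − K·H)·P̄ = [826671/936298 34929/42559; 34929/42559 3364/3869]
step 2: x̄ = F·x = [-889362/468149, 1011924/468149]
step 2: P̄ = F·P·Fᵀ + Q = [13801053/936298 -9745353/936298; -9745353/936298 9312635/936298]
step 2: y = z − H·x̄ = [7108305/468149]
step 2: S = H·P̄·Hᵀ + R = [192187922/468149]
step 2: K = P̄·Hᵀ·S⁻¹ = [35319609/192187922; -14293491/96093961]
step 2: x' = x̄ + K·y = [171180369/192187922, -9319059/96093961]
step 2: P' = (I − K·H)·P̄ = [84079074/96093961 156384945/192187922; 156384945/192187922 165913939/192187922]

step 0: x' = [2304/1351, 1383/1351], P' = [2056/1351 1980/1351; 1980/1351 2054/1351]
step 1: x' = [337308/468149, -11142/42559], P' = [826671/936298 34929/42559; 34929/42559 3364/3869]
step 2: x' = [171180369/192187922, -9319059/96093961], P' = [84079074/96093961 156384945/192187922; 156384945/192187922 165913939/192187922]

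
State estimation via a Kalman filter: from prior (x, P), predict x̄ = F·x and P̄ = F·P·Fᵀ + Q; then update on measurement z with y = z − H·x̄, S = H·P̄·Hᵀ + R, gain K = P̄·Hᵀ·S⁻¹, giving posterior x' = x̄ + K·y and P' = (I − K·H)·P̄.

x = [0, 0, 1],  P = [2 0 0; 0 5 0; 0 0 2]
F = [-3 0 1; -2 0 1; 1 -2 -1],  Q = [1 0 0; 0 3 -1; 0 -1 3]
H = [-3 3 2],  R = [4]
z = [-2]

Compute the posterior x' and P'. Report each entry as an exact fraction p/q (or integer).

x̄ = F·x = [1, 1, -1]
P̄ = F·P·Fᵀ + Q = [21 14 -8; 14 13 -7; -8 -7 27]
y = z − H·x̄ = [0]
S = H·P̄·Hᵀ + R = [178]
K = P̄·Hᵀ·S⁻¹ = [-37/178; -17/178; 57/178]
x' = x̄ + K·y = [1, 1, -1]
P' = (I − K·H)·P̄ = [2369/178 1863/178 685/178; 1863/178 2025/178 -277/178; 685/178 -277/178 1557/178]

x' = [1, 1, -1]
P' = [2369/178 1863/178 685/178; 1863/178 2025/178 -277/178; 685/178 -277/178 1557/178]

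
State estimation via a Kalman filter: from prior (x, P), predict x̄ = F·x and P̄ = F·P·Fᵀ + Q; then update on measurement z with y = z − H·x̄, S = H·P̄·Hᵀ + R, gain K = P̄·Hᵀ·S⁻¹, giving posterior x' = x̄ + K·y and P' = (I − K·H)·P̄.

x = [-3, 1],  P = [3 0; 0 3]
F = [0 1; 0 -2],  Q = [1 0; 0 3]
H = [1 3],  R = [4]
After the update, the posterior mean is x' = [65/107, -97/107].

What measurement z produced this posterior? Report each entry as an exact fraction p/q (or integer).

z = [-2]

x̄ = F·x = [1, -2]
P̄ = F·P·Fᵀ + Q = [4 -6; -6 15]
S = H·P̄·Hᵀ + R = [107]
K = P̄·Hᵀ·S⁻¹ = [-14/107; 39/107]
x' − x̄ = [-42/107, 117/107] = K·y
y = (KᵀK)⁻¹·Kᵀ·(x' − x̄) = [3]
z = y + H·x̄ = [3] + [-5] = [-2]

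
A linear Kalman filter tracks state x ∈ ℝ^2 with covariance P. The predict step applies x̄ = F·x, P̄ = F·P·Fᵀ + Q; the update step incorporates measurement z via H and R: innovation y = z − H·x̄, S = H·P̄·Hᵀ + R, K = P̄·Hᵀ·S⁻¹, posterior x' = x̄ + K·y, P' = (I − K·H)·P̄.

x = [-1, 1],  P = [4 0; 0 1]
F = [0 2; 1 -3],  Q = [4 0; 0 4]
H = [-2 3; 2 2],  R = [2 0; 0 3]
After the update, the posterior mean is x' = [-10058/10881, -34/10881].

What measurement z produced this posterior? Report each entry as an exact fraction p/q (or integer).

z = [2, -2]

x̄ = F·x = [2, -4]
P̄ = F·P·Fᵀ + Q = [8 -6; -6 17]
S = H·P̄·Hᵀ + R = [259 58; 58 55]
K = P̄·Hᵀ·S⁻¹ = [-2102/10881 3008/10881; 2189/10881 2044/10881]
x' − x̄ = [-31820/10881, 43490/10881] = K·y
y = (KᵀK)⁻¹·Kᵀ·(x' − x̄) = [18, 2]
z = y + H·x̄ = [18, 2] + [-16, -4] = [2, -2]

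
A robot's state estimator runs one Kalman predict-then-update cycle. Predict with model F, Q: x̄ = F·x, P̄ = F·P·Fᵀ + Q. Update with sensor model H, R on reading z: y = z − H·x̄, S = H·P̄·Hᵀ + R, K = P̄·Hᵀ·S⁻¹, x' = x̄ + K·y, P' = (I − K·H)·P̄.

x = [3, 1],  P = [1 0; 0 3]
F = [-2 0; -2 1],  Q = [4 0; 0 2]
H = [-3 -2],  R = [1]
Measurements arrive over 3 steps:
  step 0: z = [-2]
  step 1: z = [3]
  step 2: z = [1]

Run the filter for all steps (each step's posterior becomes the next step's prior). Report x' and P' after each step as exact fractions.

step 0: x̄ = F·x = [-6, -5]
step 0: P̄ = F·P·Fᵀ + Q = [8 4; 4 9]
step 0: y = z − H·x̄ = [-30]
step 0: S = H·P̄·Hᵀ + R = [157]
step 0: K = P̄·Hᵀ·S⁻¹ = [-32/157; -30/157]
step 0: x' = x̄ + K·y = [18/157, 115/157]
step 0: P' = (I − K·H)·P̄ = [232/157 -332/157; -332/157 513/157]
step 1: x̄ = F·x = [-36/157, 79/157]
step 1: P̄ = F·P·Fᵀ + Q = [1556/157 1592/157; 1592/157 3083/157]
step 1: y = z − H·x̄ = [521/157]
step 1: S = H·P̄·Hᵀ + R = [45597/157]
step 1: K = P̄·Hᵀ·S⁻¹ = [-7852/45597; -10942/45597]
step 1: x' = x̄ + K·y = [-36512/45597, -13367/45597]
step 1: P' = (I − K·H)·P̄ = [59204/45597 -84880/45597; -84880/45597 132791/45597]
step 2: x̄ = F·x = [73024/45597, 59657/45597]
step 2: P̄ = F·P·Fᵀ + Q = [419204/45597 406576/45597; 406576/45597 800321/45597]
step 2: y = z − H·x̄ = [383983/45597]
step 2: S = H·P̄·Hᵀ + R = [11898629/45597]
step 2: K = P̄·Hᵀ·S⁻¹ = [-2070764/11898629; -2820370/11898629]
step 2: x' = x̄ + K·y = [1617372/11898629, -8183381/11898629]
step 2: P' = (I − K·H)·P̄ = [15349460/11898629 -21988808/11898629; -21988808/11898629 34393397/11898629]

step 0: x' = [18/157, 115/157], P' = [232/157 -332/157; -332/157 513/157]
step 1: x' = [-36512/45597, -13367/45597], P' = [59204/45597 -84880/45597; -84880/45597 132791/45597]
step 2: x' = [1617372/11898629, -8183381/11898629], P' = [15349460/11898629 -21988808/11898629; -21988808/11898629 34393397/11898629]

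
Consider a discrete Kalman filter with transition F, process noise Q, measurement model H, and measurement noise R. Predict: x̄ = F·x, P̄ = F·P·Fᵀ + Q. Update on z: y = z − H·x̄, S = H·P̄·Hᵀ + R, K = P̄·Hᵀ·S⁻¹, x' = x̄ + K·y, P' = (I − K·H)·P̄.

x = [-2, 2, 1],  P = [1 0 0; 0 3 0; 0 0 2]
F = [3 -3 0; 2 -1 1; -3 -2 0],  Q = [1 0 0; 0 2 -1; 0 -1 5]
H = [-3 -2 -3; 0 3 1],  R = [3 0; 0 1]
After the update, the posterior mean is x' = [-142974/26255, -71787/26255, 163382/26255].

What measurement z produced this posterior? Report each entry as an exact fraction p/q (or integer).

x̄ = F·x = [-12, -5, 2]
P̄ = F·P·Fᵀ + Q = [37 15 9; 15 11 -1; 9 -1 26]
S = H·P̄·Hᵀ + R = [944 -295; -295 120]
K = P̄·Hᵀ·S⁻¹ = [-846/5251 24/445; 352/5251 192/445; -1115/5251 -147/445]
x' − x̄ = [172086/26255, 59488/26255, 110872/26255] = K·y
y = (KᵀK)⁻¹·Kᵀ·(x' − x̄) = [-37, 11]
z = y + H·x̄ = [-37, 11] + [40, -13] = [3, -2]

z = [3, -2]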